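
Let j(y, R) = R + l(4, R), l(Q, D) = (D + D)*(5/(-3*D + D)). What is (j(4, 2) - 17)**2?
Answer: 400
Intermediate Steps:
l(Q, D) = -5 (l(Q, D) = (2*D)*(5/((-2*D))) = (2*D)*(5*(-1/(2*D))) = (2*D)*(-5/(2*D)) = -5)
j(y, R) = -5 + R (j(y, R) = R - 5 = -5 + R)
(j(4, 2) - 17)**2 = ((-5 + 2) - 17)**2 = (-3 - 17)**2 = (-20)**2 = 400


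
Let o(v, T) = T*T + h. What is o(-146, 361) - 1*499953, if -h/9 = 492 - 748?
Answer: -367328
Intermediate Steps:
h = 2304 (h = -9*(492 - 748) = -9*(-256) = 2304)
o(v, T) = 2304 + T**2 (o(v, T) = T*T + 2304 = T**2 + 2304 = 2304 + T**2)
o(-146, 361) - 1*499953 = (2304 + 361**2) - 1*499953 = (2304 + 130321) - 499953 = 132625 - 499953 = -367328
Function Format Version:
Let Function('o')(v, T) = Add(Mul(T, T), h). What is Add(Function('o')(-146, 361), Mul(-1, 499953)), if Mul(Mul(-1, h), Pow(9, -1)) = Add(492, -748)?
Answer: -367328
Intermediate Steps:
h = 2304 (h = Mul(-9, Add(492, -748)) = Mul(-9, -256) = 2304)
Function('o')(v, T) = Add(2304, Pow(T, 2)) (Function('o')(v, T) = Add(Mul(T, T), 2304) = Add(Pow(T, 2), 2304) = Add(2304, Pow(T, 2)))
Add(Function('o')(-146, 361), Mul(-1, 499953)) = Add(Add(2304, Pow(361, 2)), Mul(-1, 499953)) = Add(Add(2304, 130321), -499953) = Add(132625, -499953) = -367328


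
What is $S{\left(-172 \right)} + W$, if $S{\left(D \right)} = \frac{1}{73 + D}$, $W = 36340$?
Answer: $\frac{3597659}{99} \approx 36340.0$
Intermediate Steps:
$S{\left(-172 \right)} + W = \frac{1}{73 - 172} + 36340 = \frac{1}{-99} + 36340 = - \frac{1}{99} + 36340 = \frac{3597659}{99}$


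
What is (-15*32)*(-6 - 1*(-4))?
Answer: 960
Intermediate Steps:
(-15*32)*(-6 - 1*(-4)) = -480*(-6 + 4) = -480*(-2) = 960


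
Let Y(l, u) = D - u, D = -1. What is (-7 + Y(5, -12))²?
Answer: 16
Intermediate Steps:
Y(l, u) = -1 - u
(-7 + Y(5, -12))² = (-7 + (-1 - 1*(-12)))² = (-7 + (-1 + 12))² = (-7 + 11)² = 4² = 16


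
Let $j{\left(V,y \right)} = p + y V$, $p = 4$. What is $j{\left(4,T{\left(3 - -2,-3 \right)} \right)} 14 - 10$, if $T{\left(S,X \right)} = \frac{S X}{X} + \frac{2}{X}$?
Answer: $\frac{866}{3} \approx 288.67$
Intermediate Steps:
$T{\left(S,X \right)} = S + \frac{2}{X}$
$j{\left(V,y \right)} = 4 + V y$ ($j{\left(V,y \right)} = 4 + y V = 4 + V y$)
$j{\left(4,T{\left(3 - -2,-3 \right)} \right)} 14 - 10 = \left(4 + 4 \left(\left(3 - -2\right) + \frac{2}{-3}\right)\right) 14 - 10 = \left(4 + 4 \left(\left(3 + 2\right) + 2 \left(- \frac{1}{3}\right)\right)\right) 14 - 10 = \left(4 + 4 \left(5 - \frac{2}{3}\right)\right) 14 - 10 = \left(4 + 4 \cdot \frac{13}{3}\right) 14 - 10 = \left(4 + \frac{52}{3}\right) 14 - 10 = \frac{64}{3} \cdot 14 - 10 = \frac{896}{3} - 10 = \frac{866}{3}$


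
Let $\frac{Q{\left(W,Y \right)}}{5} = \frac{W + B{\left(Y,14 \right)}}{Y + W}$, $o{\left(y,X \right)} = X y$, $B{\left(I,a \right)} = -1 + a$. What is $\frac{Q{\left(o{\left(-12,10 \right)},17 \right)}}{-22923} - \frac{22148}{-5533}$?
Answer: $\frac{52289996057}{13063794777} \approx 4.0027$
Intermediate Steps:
$Q{\left(W,Y \right)} = \frac{5 \left(13 + W\right)}{W + Y}$ ($Q{\left(W,Y \right)} = 5 \frac{W + \left(-1 + 14\right)}{Y + W} = 5 \frac{W + 13}{W + Y} = 5 \frac{13 + W}{W + Y} = \frac{5 \left(13 + W\right)}{W + Y}$)
$\frac{Q{\left(o{\left(-12,10 \right)},17 \right)}}{-22923} - \frac{22148}{-5533} = \frac{5 \frac{1}{10 \left(-12\right) + 17} \left(13 + 10 \left(-12\right)\right)}{-22923} - \frac{22148}{-5533} = \frac{5 \left(13 - 120\right)}{-120 + 17} \left(- \frac{1}{22923}\right) - - \frac{22148}{5533} = 5 \frac{1}{-103} \left(-107\right) \left(- \frac{1}{22923}\right) + \frac{22148}{5533} = 5 \left(- \frac{1}{103}\right) \left(-107\right) \left(- \frac{1}{22923}\right) + \frac{22148}{5533} = \frac{535}{103} \left(- \frac{1}{22923}\right) + \frac{22148}{5533} = - \frac{535}{2361069} + \frac{22148}{5533} = \frac{52289996057}{13063794777}$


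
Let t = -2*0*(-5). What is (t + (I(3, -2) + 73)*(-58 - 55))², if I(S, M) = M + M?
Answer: 60793209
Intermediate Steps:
I(S, M) = 2*M
t = 0 (t = 0*(-5) = 0)
(t + (I(3, -2) + 73)*(-58 - 55))² = (0 + (2*(-2) + 73)*(-58 - 55))² = (0 + (-4 + 73)*(-113))² = (0 + 69*(-113))² = (0 - 7797)² = (-7797)² = 60793209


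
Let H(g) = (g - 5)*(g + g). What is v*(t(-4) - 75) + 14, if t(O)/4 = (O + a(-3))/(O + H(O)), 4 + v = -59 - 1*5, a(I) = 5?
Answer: 5110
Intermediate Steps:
H(g) = 2*g*(-5 + g) (H(g) = (-5 + g)*(2*g) = 2*g*(-5 + g))
v = -68 (v = -4 + (-59 - 1*5) = -4 + (-59 - 5) = -4 - 64 = -68)
t(O) = 4*(5 + O)/(O + 2*O*(-5 + O)) (t(O) = 4*((O + 5)/(O + 2*O*(-5 + O))) = 4*((5 + O)/(O + 2*O*(-5 + O))) = 4*(5 + O)/(O + 2*O*(-5 + O)))
v*(t(-4) - 75) + 14 = -68*(4*(5 - 4)/(-4*(-9 + 2*(-4))) - 75) + 14 = -68*(4*(-1/4)*1/(-9 - 8) - 75) + 14 = -68*(4*(-1/4)*1/(-17) - 75) + 14 = -68*(4*(-1/4)*(-1/17)*1 - 75) + 14 = -68*(1/17 - 75) + 14 = -68*(-1274/17) + 14 = 5096 + 14 = 5110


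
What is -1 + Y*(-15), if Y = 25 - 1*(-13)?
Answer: -571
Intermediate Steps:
Y = 38 (Y = 25 + 13 = 38)
-1 + Y*(-15) = -1 + 38*(-15) = -1 - 570 = -571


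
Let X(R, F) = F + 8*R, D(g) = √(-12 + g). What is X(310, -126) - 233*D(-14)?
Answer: 2354 - 233*I*√26 ≈ 2354.0 - 1188.1*I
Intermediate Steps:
X(310, -126) - 233*D(-14) = (-126 + 8*310) - 233*√(-12 - 14) = (-126 + 2480) - 233*√(-26) = 2354 - 233*I*√26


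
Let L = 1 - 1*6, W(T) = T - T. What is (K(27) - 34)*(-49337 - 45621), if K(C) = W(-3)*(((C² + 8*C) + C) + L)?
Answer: 3228572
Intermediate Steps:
W(T) = 0
L = -5 (L = 1 - 6 = -5)
K(C) = 0 (K(C) = 0*(((C² + 8*C) + C) - 5) = 0*((C² + 9*C) - 5) = 0*(-5 + C² + 9*C) = 0)
(K(27) - 34)*(-49337 - 45621) = (0 - 34)*(-49337 - 45621) = -34*(-94958) = 3228572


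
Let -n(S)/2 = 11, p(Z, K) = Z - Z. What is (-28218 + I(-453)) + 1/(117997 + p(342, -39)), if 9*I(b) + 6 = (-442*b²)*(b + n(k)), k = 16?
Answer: 1694569689516421/353991 ≈ 4.7870e+9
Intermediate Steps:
p(Z, K) = 0
n(S) = -22 (n(S) = -2*11 = -22)
I(b) = -⅔ - 442*b²*(-22 + b)/9 (I(b) = -⅔ + ((-442*b²)*(b - 22))/9 = -⅔ + ((-442*b²)*(-22 + b))/9 = -⅔ + (-442*b²*(-22 + b))/9 = -⅔ - 442*b²*(-22 + b)/9)
(-28218 + I(-453)) + 1/(117997 + p(342, -39)) = (-28218 + (-⅔ - 442/9*(-453)³ + (9724/9)*(-453)²)) + 1/(117997 + 0) = (-28218 + (-⅔ - 442/9*(-92959677) + (9724/9)*205209)) + 1/117997 = (-28218 + (-⅔ + 4565353026 + 221716924)) + 1/117997 = (-28218 + 14361209848/3) + 1/117997 = 14361125194/3 + 1/117997 = 1694569689516421/353991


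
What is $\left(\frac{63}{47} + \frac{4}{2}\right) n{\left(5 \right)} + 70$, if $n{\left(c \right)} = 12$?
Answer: $\frac{5174}{47} \approx 110.09$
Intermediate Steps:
$\left(\frac{63}{47} + \frac{4}{2}\right) n{\left(5 \right)} + 70 = \left(\frac{63}{47} + \frac{4}{2}\right) 12 + 70 = \left(63 \cdot \frac{1}{47} + 4 \cdot \frac{1}{2}\right) 12 + 70 = \left(\frac{63}{47} + 2\right) 12 + 70 = \frac{157}{47} \cdot 12 + 70 = \frac{1884}{47} + 70 = \frac{5174}{47}$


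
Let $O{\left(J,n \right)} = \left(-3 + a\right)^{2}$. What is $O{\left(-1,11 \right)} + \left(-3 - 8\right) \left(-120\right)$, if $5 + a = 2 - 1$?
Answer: $1369$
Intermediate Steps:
$a = -4$ ($a = -5 + \left(2 - 1\right) = -5 + 1 = -4$)
$O{\left(J,n \right)} = 49$ ($O{\left(J,n \right)} = \left(-3 - 4\right)^{2} = \left(-7\right)^{2} = 49$)
$O{\left(-1,11 \right)} + \left(-3 - 8\right) \left(-120\right) = 49 + \left(-3 - 8\right) \left(-120\right) = 49 - -1320 = 49 + 1320 = 1369$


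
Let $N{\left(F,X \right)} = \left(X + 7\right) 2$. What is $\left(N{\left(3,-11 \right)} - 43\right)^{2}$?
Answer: $2601$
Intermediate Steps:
$N{\left(F,X \right)} = 14 + 2 X$ ($N{\left(F,X \right)} = \left(7 + X\right) 2 = 14 + 2 X$)
$\left(N{\left(3,-11 \right)} - 43\right)^{2} = \left(\left(14 + 2 \left(-11\right)\right) - 43\right)^{2} = \left(\left(14 - 22\right) - 43\right)^{2} = \left(-8 - 43\right)^{2} = \left(-51\right)^{2} = 2601$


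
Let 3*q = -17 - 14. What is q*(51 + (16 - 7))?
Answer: -620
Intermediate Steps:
q = -31/3 (q = (-17 - 14)/3 = (⅓)*(-31) = -31/3 ≈ -10.333)
q*(51 + (16 - 7)) = -31*(51 + (16 - 7))/3 = -31*(51 + 9)/3 = -31/3*60 = -620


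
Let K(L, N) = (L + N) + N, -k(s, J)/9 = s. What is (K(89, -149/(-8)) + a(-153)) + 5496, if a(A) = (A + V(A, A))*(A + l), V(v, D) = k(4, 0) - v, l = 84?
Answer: 32425/4 ≈ 8106.3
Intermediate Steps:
k(s, J) = -9*s
K(L, N) = L + 2*N
V(v, D) = -36 - v (V(v, D) = -9*4 - v = -36 - v)
a(A) = -3024 - 36*A (a(A) = (A + (-36 - A))*(A + 84) = -36*(84 + A) = -3024 - 36*A)
(K(89, -149/(-8)) + a(-153)) + 5496 = ((89 + 2*(-149/(-8))) + (-3024 - 36*(-153))) + 5496 = ((89 + 2*(-149*(-1/8))) + (-3024 + 5508)) + 5496 = ((89 + 2*(149/8)) + 2484) + 5496 = ((89 + 149/4) + 2484) + 5496 = (505/4 + 2484) + 5496 = 10441/4 + 5496 = 32425/4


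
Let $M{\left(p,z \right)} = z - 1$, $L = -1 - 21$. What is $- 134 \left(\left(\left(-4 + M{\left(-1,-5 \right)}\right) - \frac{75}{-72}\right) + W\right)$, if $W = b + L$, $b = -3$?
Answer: $\frac{54605}{12} \approx 4550.4$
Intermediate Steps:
$L = -22$ ($L = -1 - 21 = -22$)
$M{\left(p,z \right)} = -1 + z$ ($M{\left(p,z \right)} = z - 1 = -1 + z$)
$W = -25$ ($W = -3 - 22 = -25$)
$- 134 \left(\left(\left(-4 + M{\left(-1,-5 \right)}\right) - \frac{75}{-72}\right) + W\right) = - 134 \left(\left(\left(-4 - 6\right) - \frac{75}{-72}\right) - 25\right) = - 134 \left(\left(\left(-4 - 6\right) - 75 \left(- \frac{1}{72}\right)\right) - 25\right) = - 134 \left(\left(-10 - - \frac{25}{24}\right) - 25\right) = - 134 \left(\left(-10 + \frac{25}{24}\right) - 25\right) = - 134 \left(- \frac{215}{24} - 25\right) = \left(-134\right) \left(- \frac{815}{24}\right) = \frac{54605}{12}$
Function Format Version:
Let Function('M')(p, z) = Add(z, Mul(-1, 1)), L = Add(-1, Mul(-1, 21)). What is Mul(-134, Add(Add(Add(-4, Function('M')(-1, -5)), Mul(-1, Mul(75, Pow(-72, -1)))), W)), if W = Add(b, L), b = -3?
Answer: Rational(54605, 12) ≈ 4550.4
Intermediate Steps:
L = -22 (L = Add(-1, -21) = -22)
Function('M')(p, z) = Add(-1, z) (Function('M')(p, z) = Add(z, -1) = Add(-1, z))
W = -25 (W = Add(-3, -22) = -25)
Mul(-134, Add(Add(Add(-4, Function('M')(-1, -5)), Mul(-1, Mul(75, Pow(-72, -1)))), W)) = Mul(-134, Add(Add(Add(-4, Add(-1, -5)), Mul(-1, Mul(75, Pow(-72, -1)))), -25)) = Mul(-134, Add(Add(Add(-4, -6), Mul(-1, Mul(75, Rational(-1, 72)))), -25)) = Mul(-134, Add(Add(-10, Mul(-1, Rational(-25, 24))), -25)) = Mul(-134, Add(Add(-10, Rational(25, 24)), -25)) = Mul(-134, Add(Rational(-215, 24), -25)) = Mul(-134, Rational(-815, 24)) = Rational(54605, 12)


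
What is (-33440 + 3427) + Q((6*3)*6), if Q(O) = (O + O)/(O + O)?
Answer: -30012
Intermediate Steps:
Q(O) = 1 (Q(O) = (2*O)/((2*O)) = (2*O)*(1/(2*O)) = 1)
(-33440 + 3427) + Q((6*3)*6) = (-33440 + 3427) + 1 = -30013 + 1 = -30012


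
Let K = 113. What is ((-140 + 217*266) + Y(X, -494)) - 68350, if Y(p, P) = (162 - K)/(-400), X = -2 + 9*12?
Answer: -4307249/400 ≈ -10768.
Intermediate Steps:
X = 106 (X = -2 + 108 = 106)
Y(p, P) = -49/400 (Y(p, P) = (162 - 1*113)/(-400) = (162 - 113)*(-1/400) = 49*(-1/400) = -49/400)
((-140 + 217*266) + Y(X, -494)) - 68350 = ((-140 + 217*266) - 49/400) - 68350 = ((-140 + 57722) - 49/400) - 68350 = (57582 - 49/400) - 68350 = 23032751/400 - 68350 = -4307249/400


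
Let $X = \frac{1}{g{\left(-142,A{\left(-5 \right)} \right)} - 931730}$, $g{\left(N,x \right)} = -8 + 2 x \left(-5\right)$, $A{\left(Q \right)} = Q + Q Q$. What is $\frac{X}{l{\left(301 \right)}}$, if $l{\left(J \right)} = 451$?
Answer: $- \frac{1}{420304038} \approx -2.3792 \cdot 10^{-9}$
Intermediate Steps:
$A{\left(Q \right)} = Q + Q^{2}$
$g{\left(N,x \right)} = -8 - 10 x$ ($g{\left(N,x \right)} = -8 + 2 \left(- 5 x\right) = -8 - 10 x$)
$X = - \frac{1}{931938}$ ($X = \frac{1}{\left(-8 - 10 \left(- 5 \left(1 - 5\right)\right)\right) - 931730} = \frac{1}{\left(-8 - 10 \left(\left(-5\right) \left(-4\right)\right)\right) - 931730} = \frac{1}{\left(-8 - 200\right) - 931730} = \frac{1}{-208 - 931730} = \frac{1}{-931938} = - \frac{1}{931938} \approx -1.073 \cdot 10^{-6}$)
$\frac{X}{l{\left(301 \right)}} = - \frac{1}{931938 \cdot 451} = \left(- \frac{1}{931938}\right) \frac{1}{451} = - \frac{1}{420304038}$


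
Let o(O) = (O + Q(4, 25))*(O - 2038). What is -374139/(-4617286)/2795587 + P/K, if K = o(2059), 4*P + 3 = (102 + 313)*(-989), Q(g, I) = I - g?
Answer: -189212277977787437/80546074233343680 ≈ -2.3491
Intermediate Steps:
P = -205219/2 (P = -¾ + ((102 + 313)*(-989))/4 = -¾ + (415*(-989))/4 = -¾ + (¼)*(-410435) = -¾ - 410435/4 = -205219/2 ≈ -1.0261e+5)
o(O) = (-2038 + O)*(21 + O) (o(O) = (O + (25 - 1*4))*(O - 2038) = (O + (25 - 4))*(-2038 + O) = (O + 21)*(-2038 + O) = (21 + O)*(-2038 + O) = (-2038 + O)*(21 + O))
K = 43680 (K = -42798 + 2059² - 2017*2059 = -42798 + 4239481 - 4153003 = 43680)
-374139/(-4617286)/2795587 + P/K = -374139/(-4617286)/2795587 - 205219/2/43680 = -374139*(-1/4617286)*(1/2795587) - 205219/2*1/43680 = (374139/4617286)*(1/2795587) - 29317/12480 = 374139/12908024716882 - 29317/12480 = -189212277977787437/80546074233343680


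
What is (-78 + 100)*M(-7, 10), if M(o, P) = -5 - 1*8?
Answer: -286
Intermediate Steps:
M(o, P) = -13 (M(o, P) = -5 - 8 = -13)
(-78 + 100)*M(-7, 10) = (-78 + 100)*(-13) = 22*(-13) = -286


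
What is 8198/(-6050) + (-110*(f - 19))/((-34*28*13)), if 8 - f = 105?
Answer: -11166028/4679675 ≈ -2.3861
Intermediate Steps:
f = -97 (f = 8 - 1*105 = 8 - 105 = -97)
8198/(-6050) + (-110*(f - 19))/((-34*28*13)) = 8198/(-6050) + (-110*(-97 - 19))/((-34*28*13)) = 8198*(-1/6050) + (-110*(-116))/((-952*13)) = -4099/3025 + 12760/(-12376) = -4099/3025 + 12760*(-1/12376) = -4099/3025 - 1595/1547 = -11166028/4679675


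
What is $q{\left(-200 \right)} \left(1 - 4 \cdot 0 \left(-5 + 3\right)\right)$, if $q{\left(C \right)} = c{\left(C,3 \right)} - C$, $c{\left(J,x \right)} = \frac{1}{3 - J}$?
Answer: $\frac{40601}{203} \approx 200.0$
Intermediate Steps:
$q{\left(C \right)} = - C - \frac{1}{-3 + C}$ ($q{\left(C \right)} = - \frac{1}{-3 + C} - C = - C - \frac{1}{-3 + C}$)
$q{\left(-200 \right)} \left(1 - 4 \cdot 0 \left(-5 + 3\right)\right) = \frac{-1 - - 200 \left(-3 - 200\right)}{-3 - 200} \left(1 - 4 \cdot 0 \left(-5 + 3\right)\right) = \frac{-1 - \left(-200\right) \left(-203\right)}{-203} \left(1 - 4 \cdot 0 \left(-2\right)\right) = - \frac{-1 - 40600}{203} \left(1 - 0\right) = \left(- \frac{1}{203}\right) \left(-40601\right) \left(1 + 0\right) = \frac{40601}{203} \cdot 1 = \frac{40601}{203}$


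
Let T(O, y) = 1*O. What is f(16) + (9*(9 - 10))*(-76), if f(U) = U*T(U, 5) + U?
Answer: 956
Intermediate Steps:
T(O, y) = O
f(U) = U + U**2 (f(U) = U*U + U = U**2 + U = U + U**2)
f(16) + (9*(9 - 10))*(-76) = 16*(1 + 16) + (9*(9 - 10))*(-76) = 16*17 + (9*(-1))*(-76) = 272 - 9*(-76) = 272 + 684 = 956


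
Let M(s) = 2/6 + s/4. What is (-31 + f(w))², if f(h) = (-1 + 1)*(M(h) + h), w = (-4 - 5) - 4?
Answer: 961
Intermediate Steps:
M(s) = ⅓ + s/4 (M(s) = 2*(⅙) + s*(¼) = ⅓ + s/4)
w = -13 (w = -9 - 4 = -13)
f(h) = 0 (f(h) = (-1 + 1)*((⅓ + h/4) + h) = 0*(⅓ + 5*h/4) = 0)
(-31 + f(w))² = (-31 + 0)² = (-31)² = 961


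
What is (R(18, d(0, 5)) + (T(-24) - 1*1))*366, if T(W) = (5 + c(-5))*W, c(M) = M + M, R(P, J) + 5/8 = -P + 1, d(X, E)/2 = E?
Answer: 148413/4 ≈ 37103.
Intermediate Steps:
d(X, E) = 2*E
R(P, J) = 3/8 - P (R(P, J) = -5/8 + (-P + 1) = -5/8 + (1 - P) = 3/8 - P)
c(M) = 2*M
T(W) = -5*W (T(W) = (5 + 2*(-5))*W = (5 - 10)*W = -5*W)
(R(18, d(0, 5)) + (T(-24) - 1*1))*366 = ((3/8 - 1*18) + (-5*(-24) - 1*1))*366 = ((3/8 - 18) + (120 - 1))*366 = (-141/8 + 119)*366 = (811/8)*366 = 148413/4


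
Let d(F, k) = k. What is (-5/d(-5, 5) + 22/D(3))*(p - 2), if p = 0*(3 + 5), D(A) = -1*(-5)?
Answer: -34/5 ≈ -6.8000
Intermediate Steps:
D(A) = 5
p = 0 (p = 0*8 = 0)
(-5/d(-5, 5) + 22/D(3))*(p - 2) = (-5/5 + 22/5)*(0 - 2) = (-5*⅕ + 22*(⅕))*(-2) = (-1 + 22/5)*(-2) = (17/5)*(-2) = -34/5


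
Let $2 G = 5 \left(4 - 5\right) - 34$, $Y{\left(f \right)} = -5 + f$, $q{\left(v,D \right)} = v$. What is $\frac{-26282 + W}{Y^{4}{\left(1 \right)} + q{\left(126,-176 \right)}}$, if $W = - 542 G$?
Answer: $- \frac{15713}{382} \approx -41.133$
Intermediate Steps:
$G = - \frac{39}{2}$ ($G = \frac{5 \left(4 - 5\right) - 34}{2} = \frac{5 \left(-1\right) - 34}{2} = \frac{-5 - 34}{2} = \frac{1}{2} \left(-39\right) = - \frac{39}{2} \approx -19.5$)
$W = 10569$ ($W = \left(-542\right) \left(- \frac{39}{2}\right) = 10569$)
$\frac{-26282 + W}{Y^{4}{\left(1 \right)} + q{\left(126,-176 \right)}} = \frac{-26282 + 10569}{\left(-5 + 1\right)^{4} + 126} = - \frac{15713}{\left(-4\right)^{4} + 126} = - \frac{15713}{256 + 126} = - \frac{15713}{382}$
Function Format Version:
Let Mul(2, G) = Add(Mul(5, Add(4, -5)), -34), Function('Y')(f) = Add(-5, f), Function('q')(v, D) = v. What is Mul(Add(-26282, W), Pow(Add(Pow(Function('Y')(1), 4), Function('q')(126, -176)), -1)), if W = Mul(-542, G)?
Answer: Rational(-15713, 382) ≈ -41.133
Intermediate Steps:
G = Rational(-39, 2) (G = Mul(Rational(1, 2), Add(Mul(5, Add(4, -5)), -34)) = Mul(Rational(1, 2), Add(Mul(5, -1), -34)) = Mul(Rational(1, 2), Add(-5, -34)) = Mul(Rational(1, 2), -39) = Rational(-39, 2) ≈ -19.500)
W = 10569 (W = Mul(-542, Rational(-39, 2)) = 10569)
Mul(Add(-26282, W), Pow(Add(Pow(Function('Y')(1), 4), Function('q')(126, -176)), -1)) = Mul(Add(-26282, 10569), Pow(Add(Pow(Add(-5, 1), 4), 126), -1)) = Mul(-15713, Pow(Add(Pow(-4, 4), 126), -1)) = Mul(-15713, Pow(Add(256, 126), -1)) = Mul(-15713, Pow(382, -1)) = Mul(-15713, Rational(1, 382)) = Rational(-15713, 382)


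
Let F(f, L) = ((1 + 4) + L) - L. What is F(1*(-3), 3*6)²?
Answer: 25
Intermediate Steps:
F(f, L) = 5 (F(f, L) = (5 + L) - L = 5)
F(1*(-3), 3*6)² = 5² = 25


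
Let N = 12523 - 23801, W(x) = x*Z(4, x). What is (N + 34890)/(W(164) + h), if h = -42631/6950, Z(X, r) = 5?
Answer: 164103400/5656369 ≈ 29.012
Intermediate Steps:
W(x) = 5*x (W(x) = x*5 = 5*x)
N = -11278
h = -42631/6950 (h = -42631*1/6950 = -42631/6950 ≈ -6.1340)
(N + 34890)/(W(164) + h) = (-11278 + 34890)/(5*164 - 42631/6950) = 23612/(820 - 42631/6950) = 23612/(5656369/6950) = 23612*(6950/5656369) = 164103400/5656369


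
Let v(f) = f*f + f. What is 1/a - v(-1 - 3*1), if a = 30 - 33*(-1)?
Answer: -755/63 ≈ -11.984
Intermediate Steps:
v(f) = f + f² (v(f) = f² + f = f + f²)
a = 63 (a = 30 + 33 = 63)
1/a - v(-1 - 3*1) = 1/63 - (-1 - 3*1)*(1 + (-1 - 3*1)) = 1/63 - (-1 - 3)*(1 + (-1 - 3)) = 1/63 - (-4)*(1 - 4) = 1/63 - (-4)*(-3) = 1/63 - 1*12 = 1/63 - 12 = -755/63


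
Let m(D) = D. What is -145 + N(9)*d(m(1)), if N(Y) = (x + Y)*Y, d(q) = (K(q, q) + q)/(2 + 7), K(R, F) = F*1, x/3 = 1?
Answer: -121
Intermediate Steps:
x = 3 (x = 3*1 = 3)
K(R, F) = F
d(q) = 2*q/9 (d(q) = (q + q)/(2 + 7) = (2*q)/9 = (2*q)*(⅑) = 2*q/9)
N(Y) = Y*(3 + Y) (N(Y) = (3 + Y)*Y = Y*(3 + Y))
-145 + N(9)*d(m(1)) = -145 + (9*(3 + 9))*((2/9)*1) = -145 + (9*12)*(2/9) = -145 + 108*(2/9) = -145 + 24 = -121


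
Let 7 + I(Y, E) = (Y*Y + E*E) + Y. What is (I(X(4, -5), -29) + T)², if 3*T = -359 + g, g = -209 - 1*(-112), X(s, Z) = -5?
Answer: 492804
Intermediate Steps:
g = -97 (g = -209 + 112 = -97)
I(Y, E) = -7 + Y + E² + Y² (I(Y, E) = -7 + ((Y*Y + E*E) + Y) = -7 + ((Y² + E²) + Y) = -7 + ((E² + Y²) + Y) = -7 + (Y + E² + Y²) = -7 + Y + E² + Y²)
T = -152 (T = (-359 - 97)/3 = (⅓)*(-456) = -152)
(I(X(4, -5), -29) + T)² = ((-7 - 5 + (-29)² + (-5)²) - 152)² = ((-7 - 5 + 841 + 25) - 152)² = (854 - 152)² = 702² = 492804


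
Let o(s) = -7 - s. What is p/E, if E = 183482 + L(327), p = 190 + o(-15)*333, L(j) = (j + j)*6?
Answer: 1427/93703 ≈ 0.015229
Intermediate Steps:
L(j) = 12*j (L(j) = (2*j)*6 = 12*j)
p = 2854 (p = 190 + (-7 - 1*(-15))*333 = 190 + (-7 + 15)*333 = 190 + 8*333 = 190 + 2664 = 2854)
E = 187406 (E = 183482 + 12*327 = 183482 + 3924 = 187406)
p/E = 2854/187406 = 2854*(1/187406) = 1427/93703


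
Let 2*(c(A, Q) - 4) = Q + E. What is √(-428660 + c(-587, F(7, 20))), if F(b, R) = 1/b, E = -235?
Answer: I*√21009898/7 ≈ 654.81*I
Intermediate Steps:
c(A, Q) = -227/2 + Q/2 (c(A, Q) = 4 + (Q - 235)/2 = 4 + (-235 + Q)/2 = 4 + (-235/2 + Q/2) = -227/2 + Q/2)
√(-428660 + c(-587, F(7, 20))) = √(-428660 + (-227/2 + (½)/7)) = √(-428660 + (-227/2 + (½)*(⅐))) = √(-428660 + (-227/2 + 1/14)) = √(-428660 - 794/7) = √(-3001414/7) = I*√21009898/7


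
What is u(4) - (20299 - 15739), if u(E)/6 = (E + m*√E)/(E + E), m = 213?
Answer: -8475/2 ≈ -4237.5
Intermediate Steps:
u(E) = 3*(E + 213*√E)/E (u(E) = 6*((E + 213*√E)/(E + E)) = 6*((E + 213*√E)/((2*E))) = 6*((E + 213*√E)*(1/(2*E))) = 6*((E + 213*√E)/(2*E)) = 3*(E + 213*√E)/E)
u(4) - (20299 - 15739) = (3 + 639/√4) - (20299 - 15739) = (3 + 639*(½)) - 1*4560 = (3 + 639/2) - 4560 = 645/2 - 4560 = -8475/2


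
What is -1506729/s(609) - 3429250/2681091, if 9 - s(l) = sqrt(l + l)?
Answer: 12117732998267/1016133489 + 502243*sqrt(1218)/379 ≈ 58174.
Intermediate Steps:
s(l) = 9 - sqrt(2)*sqrt(l) (s(l) = 9 - sqrt(l + l) = 9 - sqrt(2*l) = 9 - sqrt(2)*sqrt(l))
-1506729/s(609) - 3429250/2681091 = -1506729/(9 - sqrt(2)*sqrt(609)) - 3429250/2681091 = -1506729/(9 - sqrt(1218)) - 3429250*1/2681091 = -1506729/(9 - sqrt(1218)) - 3429250/2681091 = -3429250/2681091 - 1506729/(9 - sqrt(1218))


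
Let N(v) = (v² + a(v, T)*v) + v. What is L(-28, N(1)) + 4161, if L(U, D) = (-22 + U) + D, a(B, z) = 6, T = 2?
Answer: 4119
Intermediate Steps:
N(v) = v² + 7*v (N(v) = (v² + 6*v) + v = v² + 7*v)
L(U, D) = -22 + D + U
L(-28, N(1)) + 4161 = (-22 + 1*(7 + 1) - 28) + 4161 = (-22 + 1*8 - 28) + 4161 = (-22 + 8 - 28) + 4161 = -42 + 4161 = 4119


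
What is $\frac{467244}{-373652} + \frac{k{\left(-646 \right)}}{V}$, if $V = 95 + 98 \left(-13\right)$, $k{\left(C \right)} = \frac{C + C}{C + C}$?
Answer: $- \frac{137813582}{110133927} \approx -1.2513$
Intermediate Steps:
$k{\left(C \right)} = 1$ ($k{\left(C \right)} = \frac{2 C}{2 C} = 2 C \frac{1}{2 C} = 1$)
$V = -1179$ ($V = 95 - 1274 = -1179$)
$\frac{467244}{-373652} + \frac{k{\left(-646 \right)}}{V} = \frac{467244}{-373652} + 1 \frac{1}{-1179} = 467244 \left(- \frac{1}{373652}\right) + 1 \left(- \frac{1}{1179}\right) = - \frac{116811}{93413} - \frac{1}{1179} = - \frac{137813582}{110133927}$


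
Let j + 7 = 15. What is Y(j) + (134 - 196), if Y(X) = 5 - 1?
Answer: -58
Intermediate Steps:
j = 8 (j = -7 + 15 = 8)
Y(X) = 4
Y(j) + (134 - 196) = 4 + (134 - 196) = 4 - 62 = -58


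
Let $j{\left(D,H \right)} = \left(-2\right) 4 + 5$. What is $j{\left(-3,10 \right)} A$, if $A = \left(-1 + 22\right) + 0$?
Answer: $-63$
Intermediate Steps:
$j{\left(D,H \right)} = -3$ ($j{\left(D,H \right)} = -8 + 5 = -3$)
$A = 21$ ($A = 21 + 0 = 21$)
$j{\left(-3,10 \right)} A = \left(-3\right) 21 = -63$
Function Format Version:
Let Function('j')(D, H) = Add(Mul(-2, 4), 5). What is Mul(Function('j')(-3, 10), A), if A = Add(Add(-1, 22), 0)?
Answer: -63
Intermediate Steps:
Function('j')(D, H) = -3 (Function('j')(D, H) = Add(-8, 5) = -3)
A = 21 (A = Add(21, 0) = 21)
Mul(Function('j')(-3, 10), A) = Mul(-3, 21) = -63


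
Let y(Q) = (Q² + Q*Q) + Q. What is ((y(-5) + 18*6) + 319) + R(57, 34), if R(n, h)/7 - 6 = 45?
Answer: 829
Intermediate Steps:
R(n, h) = 357 (R(n, h) = 42 + 7*45 = 42 + 315 = 357)
y(Q) = Q + 2*Q² (y(Q) = (Q² + Q²) + Q = 2*Q² + Q = Q + 2*Q²)
((y(-5) + 18*6) + 319) + R(57, 34) = ((-5*(1 + 2*(-5)) + 18*6) + 319) + 357 = ((-5*(1 - 10) + 108) + 319) + 357 = ((-5*(-9) + 108) + 319) + 357 = ((45 + 108) + 319) + 357 = (153 + 319) + 357 = 472 + 357 = 829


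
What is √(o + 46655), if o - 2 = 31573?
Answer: √78230 ≈ 279.70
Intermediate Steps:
o = 31575 (o = 2 + 31573 = 31575)
√(o + 46655) = √(31575 + 46655) = √78230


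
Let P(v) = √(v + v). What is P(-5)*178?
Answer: 178*I*√10 ≈ 562.89*I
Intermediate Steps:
P(v) = √2*√v (P(v) = √(2*v) = √2*√v)
P(-5)*178 = (√2*√(-5))*178 = (√2*(I*√5))*178 = (I*√10)*178 = 178*I*√10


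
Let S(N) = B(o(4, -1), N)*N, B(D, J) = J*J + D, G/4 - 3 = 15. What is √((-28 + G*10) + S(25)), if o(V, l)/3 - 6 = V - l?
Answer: √17142 ≈ 130.93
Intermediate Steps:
G = 72 (G = 12 + 4*15 = 12 + 60 = 72)
o(V, l) = 18 - 3*l + 3*V (o(V, l) = 18 + 3*(V - l) = 18 + (-3*l + 3*V) = 18 - 3*l + 3*V)
B(D, J) = D + J² (B(D, J) = J² + D = D + J²)
S(N) = N*(33 + N²) (S(N) = ((18 - 3*(-1) + 3*4) + N²)*N = ((18 + 3 + 12) + N²)*N = (33 + N²)*N = N*(33 + N²))
√((-28 + G*10) + S(25)) = √((-28 + 72*10) + 25*(33 + 25²)) = √((-28 + 720) + 25*(33 + 625)) = √(692 + 25*658) = √(692 + 16450) = √17142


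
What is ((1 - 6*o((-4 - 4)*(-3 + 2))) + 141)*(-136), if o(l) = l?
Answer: -12784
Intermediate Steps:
((1 - 6*o((-4 - 4)*(-3 + 2))) + 141)*(-136) = ((1 - 6*(-4 - 4)*(-3 + 2)) + 141)*(-136) = ((1 - (-48)*(-1)) + 141)*(-136) = ((1 - 6*8) + 141)*(-136) = ((1 - 48) + 141)*(-136) = (-47 + 141)*(-136) = 94*(-136) = -12784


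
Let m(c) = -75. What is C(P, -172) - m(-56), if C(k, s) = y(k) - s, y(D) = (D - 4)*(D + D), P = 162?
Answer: 51439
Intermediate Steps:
y(D) = 2*D*(-4 + D) (y(D) = (-4 + D)*(2*D) = 2*D*(-4 + D))
C(k, s) = -s + 2*k*(-4 + k) (C(k, s) = 2*k*(-4 + k) - s = -s + 2*k*(-4 + k))
C(P, -172) - m(-56) = (-1*(-172) + 2*162*(-4 + 162)) - 1*(-75) = (172 + 2*162*158) + 75 = (172 + 51192) + 75 = 51364 + 75 = 51439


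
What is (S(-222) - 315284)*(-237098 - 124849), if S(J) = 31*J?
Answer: 116607017202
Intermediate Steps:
(S(-222) - 315284)*(-237098 - 124849) = (31*(-222) - 315284)*(-237098 - 124849) = (-6882 - 315284)*(-361947) = -322166*(-361947) = 116607017202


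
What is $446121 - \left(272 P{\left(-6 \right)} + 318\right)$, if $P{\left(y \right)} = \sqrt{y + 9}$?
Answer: $445803 - 272 \sqrt{3} \approx 4.4533 \cdot 10^{5}$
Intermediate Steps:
$P{\left(y \right)} = \sqrt{9 + y}$
$446121 - \left(272 P{\left(-6 \right)} + 318\right) = 446121 - \left(272 \sqrt{9 - 6} + 318\right) = 446121 - \left(272 \sqrt{3} + 318\right) = 446121 - \left(318 + 272 \sqrt{3}\right) = 445803 - 272 \sqrt{3}$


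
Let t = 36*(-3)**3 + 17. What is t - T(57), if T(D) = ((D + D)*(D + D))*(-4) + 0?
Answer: 51029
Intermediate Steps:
t = -955 (t = 36*(-27) + 17 = -972 + 17 = -955)
T(D) = -16*D**2 (T(D) = ((2*D)*(2*D))*(-4) + 0 = (4*D**2)*(-4) + 0 = -16*D**2 + 0 = -16*D**2)
t - T(57) = -955 - (-16)*57**2 = -955 - (-16)*3249 = -955 - 1*(-51984) = -955 + 51984 = 51029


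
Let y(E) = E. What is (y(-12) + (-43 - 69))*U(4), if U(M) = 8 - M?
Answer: -496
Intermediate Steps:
(y(-12) + (-43 - 69))*U(4) = (-12 + (-43 - 69))*(8 - 1*4) = (-12 - 112)*(8 - 4) = -124*4 = -496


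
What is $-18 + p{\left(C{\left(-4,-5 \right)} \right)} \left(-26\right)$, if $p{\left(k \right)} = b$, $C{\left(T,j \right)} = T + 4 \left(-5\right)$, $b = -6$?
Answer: $138$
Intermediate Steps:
$C{\left(T,j \right)} = -20 + T$ ($C{\left(T,j \right)} = T - 20 = -20 + T$)
$p{\left(k \right)} = -6$
$-18 + p{\left(C{\left(-4,-5 \right)} \right)} \left(-26\right) = -18 - -156 = -18 + 156 = 138$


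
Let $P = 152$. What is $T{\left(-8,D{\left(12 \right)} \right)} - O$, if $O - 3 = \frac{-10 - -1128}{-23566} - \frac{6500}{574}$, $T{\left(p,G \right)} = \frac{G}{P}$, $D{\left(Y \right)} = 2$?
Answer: $\frac{2154943241}{257010796} \approx 8.3846$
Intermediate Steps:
$T{\left(p,G \right)} = \frac{G}{152}$
$O = - \frac{28310020}{3381721}$ ($O = 3 - \left(\frac{3250}{287} - \frac{-10 - -1128}{-23566}\right) = 3 - \left(\frac{3250}{287} - \left(-10 + 1128\right) \left(- \frac{1}{23566}\right)\right) = 3 + \left(1118 \left(- \frac{1}{23566}\right) - \frac{3250}{287}\right) = 3 - \frac{38455183}{3381721} = - \frac{28310020}{3381721} \approx -8.3715$)
$T{\left(-8,D{\left(12 \right)} \right)} - O = \frac{1}{152} \cdot 2 - - \frac{28310020}{3381721} = \frac{1}{76} + \frac{28310020}{3381721} = \frac{2154943241}{257010796}$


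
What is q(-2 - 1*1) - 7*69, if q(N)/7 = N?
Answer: -504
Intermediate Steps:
q(N) = 7*N
q(-2 - 1*1) - 7*69 = 7*(-2 - 1*1) - 7*69 = 7*(-2 - 1) - 483 = 7*(-3) - 483 = -21 - 483 = -504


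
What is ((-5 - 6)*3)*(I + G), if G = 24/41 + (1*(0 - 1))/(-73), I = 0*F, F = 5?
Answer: -59169/2993 ≈ -19.769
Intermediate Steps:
I = 0 (I = 0*5 = 0)
G = 1793/2993 (G = 24*(1/41) + (1*(-1))*(-1/73) = 24/41 - 1*(-1/73) = 24/41 + 1/73 = 1793/2993 ≈ 0.59906)
((-5 - 6)*3)*(I + G) = ((-5 - 6)*3)*(0 + 1793/2993) = -11*3*(1793/2993) = -33*1793/2993 = -59169/2993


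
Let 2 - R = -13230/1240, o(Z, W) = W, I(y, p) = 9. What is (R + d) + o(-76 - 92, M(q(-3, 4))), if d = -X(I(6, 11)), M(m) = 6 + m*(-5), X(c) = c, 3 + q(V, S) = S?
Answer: 579/124 ≈ 4.6694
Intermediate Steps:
q(V, S) = -3 + S
M(m) = 6 - 5*m
d = -9 (d = -1*9 = -9)
R = 1571/124 (R = 2 - (-13230)/1240 = 2 - 1*(-1323/124) = 2 + 1323/124 = 1571/124 ≈ 12.669)
(R + d) + o(-76 - 92, M(q(-3, 4))) = (1571/124 - 9) + (6 - 5*(-3 + 4)) = 455/124 + (6 - 5*1) = 455/124 + (6 - 5) = 455/124 + 1 = 579/124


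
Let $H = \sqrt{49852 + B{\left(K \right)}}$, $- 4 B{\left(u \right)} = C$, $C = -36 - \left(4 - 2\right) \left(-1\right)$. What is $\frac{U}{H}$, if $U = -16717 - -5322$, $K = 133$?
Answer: $- \frac{11395 \sqrt{199442}}{99721} \approx -51.031$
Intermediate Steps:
$U = -11395$ ($U = -16717 + 5322 = -11395$)
$C = -34$ ($C = -36 - 2 \left(-1\right) = -36 - -2 = -36 + 2 = -34$)
$B{\left(u \right)} = \frac{17}{2}$ ($B{\left(u \right)} = \left(- \frac{1}{4}\right) \left(-34\right) = \frac{17}{2}$)
$H = \frac{\sqrt{199442}}{2}$ ($H = \sqrt{49852 + \frac{17}{2}} = \sqrt{\frac{99721}{2}} = \frac{\sqrt{199442}}{2} \approx 223.29$)
$\frac{U}{H} = - \frac{11395}{\frac{1}{2} \sqrt{199442}} = - 11395 \frac{\sqrt{199442}}{99721} = - \frac{11395 \sqrt{199442}}{99721}$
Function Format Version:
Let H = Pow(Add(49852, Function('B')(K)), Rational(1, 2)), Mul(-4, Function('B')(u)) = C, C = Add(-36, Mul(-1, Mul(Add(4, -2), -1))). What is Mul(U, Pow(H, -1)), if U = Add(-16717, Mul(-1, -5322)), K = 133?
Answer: Mul(Rational(-11395, 99721), Pow(199442, Rational(1, 2))) ≈ -51.031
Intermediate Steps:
U = -11395 (U = Add(-16717, 5322) = -11395)
C = -34 (C = Add(-36, Mul(-1, Mul(2, -1))) = Add(-36, Mul(-1, -2)) = Add(-36, 2) = -34)
Function('B')(u) = Rational(17, 2) (Function('B')(u) = Mul(Rational(-1, 4), -34) = Rational(17, 2))
H = Mul(Rational(1, 2), Pow(199442, Rational(1, 2))) (H = Pow(Add(49852, Rational(17, 2)), Rational(1, 2)) = Pow(Rational(99721, 2), Rational(1, 2)) = Mul(Rational(1, 2), Pow(199442, Rational(1, 2))) ≈ 223.29)
Mul(U, Pow(H, -1)) = Mul(-11395, Pow(Mul(Rational(1, 2), Pow(199442, Rational(1, 2))), -1)) = Mul(-11395, Mul(Rational(1, 99721), Pow(199442, Rational(1, 2)))) = Mul(Rational(-11395, 99721), Pow(199442, Rational(1, 2)))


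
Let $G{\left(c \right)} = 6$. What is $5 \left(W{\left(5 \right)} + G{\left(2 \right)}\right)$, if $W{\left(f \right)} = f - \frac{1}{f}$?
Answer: $54$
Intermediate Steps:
$5 \left(W{\left(5 \right)} + G{\left(2 \right)}\right) = 5 \left(\left(5 - \frac{1}{5}\right) + 6\right) = 5 \left(\frac{24}{5} + 6\right) = 5 \cdot \frac{54}{5} = 54$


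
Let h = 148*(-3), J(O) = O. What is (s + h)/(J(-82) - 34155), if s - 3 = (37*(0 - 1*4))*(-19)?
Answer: -2371/34237 ≈ -0.069253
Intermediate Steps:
h = -444
s = 2815 (s = 3 + (37*(0 - 1*4))*(-19) = 3 + (37*(0 - 4))*(-19) = 3 + (37*(-4))*(-19) = 3 - 148*(-19) = 3 + 2812 = 2815)
(s + h)/(J(-82) - 34155) = (2815 - 444)/(-82 - 34155) = 2371/(-34237) = 2371*(-1/34237) = -2371/34237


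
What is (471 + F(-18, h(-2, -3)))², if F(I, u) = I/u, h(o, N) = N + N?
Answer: 224676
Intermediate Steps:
h(o, N) = 2*N
(471 + F(-18, h(-2, -3)))² = (471 - 18/(2*(-3)))² = (471 - 18/(-6))² = (471 - 18*(-⅙))² = (471 + 3)² = 474² = 224676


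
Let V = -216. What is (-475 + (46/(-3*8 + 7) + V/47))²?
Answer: 148501558881/638401 ≈ 2.3261e+5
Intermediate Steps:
(-475 + (46/(-3*8 + 7) + V/47))² = (-475 + (46/(-3*8 + 7) - 216/47))² = (-475 + (46/(-24 + 7) - 216*1/47))² = (-475 + (46/(-17) - 216/47))² = (-475 + (46*(-1/17) - 216/47))² = (-475 + (-46/17 - 216/47))² = (-475 - 5834/799)² = (-385359/799)² = 148501558881/638401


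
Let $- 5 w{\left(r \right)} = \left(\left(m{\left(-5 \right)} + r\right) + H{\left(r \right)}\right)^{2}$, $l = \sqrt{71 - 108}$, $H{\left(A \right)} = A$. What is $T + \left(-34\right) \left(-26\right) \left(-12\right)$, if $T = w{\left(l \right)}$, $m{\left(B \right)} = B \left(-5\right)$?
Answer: $- \frac{53517}{5} - 20 i \sqrt{37} \approx -10703.0 - 121.66 i$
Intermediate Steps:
$m{\left(B \right)} = - 5 B$
$l = i \sqrt{37}$ ($l = \sqrt{-37} = i \sqrt{37} \approx 6.0828 i$)
$w{\left(r \right)} = - \frac{\left(25 + 2 r\right)^{2}}{5}$ ($w{\left(r \right)} = - \frac{\left(\left(\left(-5\right) \left(-5\right) + r\right) + r\right)^{2}}{5} = - \frac{\left(\left(25 + r\right) + r\right)^{2}}{5} = - \frac{\left(25 + 2 r\right)^{2}}{5}$)
$T = - \frac{\left(25 + 2 i \sqrt{37}\right)^{2}}{5} \approx -95.4 - 121.66 i$
$T + \left(-34\right) \left(-26\right) \left(-12\right) = \left(- \frac{477}{5} - 20 i \sqrt{37}\right) + \left(-34\right) \left(-26\right) \left(-12\right) = \left(- \frac{477}{5} - 20 i \sqrt{37}\right) + 884 \left(-12\right) = \left(- \frac{477}{5} - 20 i \sqrt{37}\right) - 10608 = - \frac{53517}{5} - 20 i \sqrt{37}$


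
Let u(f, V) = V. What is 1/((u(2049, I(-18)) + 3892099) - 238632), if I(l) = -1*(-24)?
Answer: 1/3653491 ≈ 2.7371e-7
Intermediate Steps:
I(l) = 24
1/((u(2049, I(-18)) + 3892099) - 238632) = 1/((24 + 3892099) - 238632) = 1/(3892123 - 238632) = 1/3653491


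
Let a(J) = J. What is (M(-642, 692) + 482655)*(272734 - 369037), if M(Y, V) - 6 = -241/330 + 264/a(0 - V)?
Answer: -884544756898717/19030 ≈ -4.6482e+10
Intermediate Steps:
M(Y, V) = 1739/330 - 264/V (M(Y, V) = 6 + (-241/330 + 264/(0 - V)) = 6 + (-241*1/330 + 264/((-V))) = 6 + (-241/330 + 264*(-1/V)) = 6 + (-241/330 - 264/V) = 1739/330 - 264/V)
(M(-642, 692) + 482655)*(272734 - 369037) = ((1739/330 - 264/692) + 482655)*(272734 - 369037) = ((1739/330 - 264*1/692) + 482655)*(-96303) = ((1739/330 - 66/173) + 482655)*(-96303) = (279067/57090 + 482655)*(-96303) = (27555053017/57090)*(-96303) = -884544756898717/19030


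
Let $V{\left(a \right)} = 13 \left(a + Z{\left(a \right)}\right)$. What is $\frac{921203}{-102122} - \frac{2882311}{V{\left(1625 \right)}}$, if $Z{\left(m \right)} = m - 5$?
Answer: $- \frac{333208312497}{4308016570} \approx -77.346$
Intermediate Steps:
$Z{\left(m \right)} = -5 + m$
$V{\left(a \right)} = -65 + 26 a$ ($V{\left(a \right)} = 13 \left(a + \left(-5 + a\right)\right) = 13 \left(-5 + 2 a\right) = -65 + 26 a$)
$\frac{921203}{-102122} - \frac{2882311}{V{\left(1625 \right)}} = \frac{921203}{-102122} - \frac{2882311}{-65 + 26 \cdot 1625} = 921203 \left(- \frac{1}{102122}\right) - \frac{2882311}{-65 + 42250} = - \frac{921203}{102122} - \frac{2882311}{42185} = - \frac{333208312497}{4308016570}$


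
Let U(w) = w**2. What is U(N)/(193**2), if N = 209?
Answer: 43681/37249 ≈ 1.1727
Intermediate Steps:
U(N)/(193**2) = 209**2/(193**2) = 43681/37249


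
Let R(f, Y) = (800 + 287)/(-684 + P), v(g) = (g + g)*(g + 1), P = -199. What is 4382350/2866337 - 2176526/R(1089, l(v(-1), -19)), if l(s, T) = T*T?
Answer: 5508738899260796/3115708319 ≈ 1.7681e+6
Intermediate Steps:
v(g) = 2*g*(1 + g) (v(g) = (2*g)*(1 + g) = 2*g*(1 + g))
l(s, T) = T²
R(f, Y) = -1087/883 (R(f, Y) = (800 + 287)/(-684 - 199) = 1087/(-883) = 1087*(-1/883) = -1087/883)
4382350/2866337 - 2176526/R(1089, l(v(-1), -19)) = 4382350/2866337 - 2176526/(-1087/883) = 4382350*(1/2866337) - 2176526*(-883/1087) = 4382350/2866337 + 1921872458/1087 = 5508738899260796/3115708319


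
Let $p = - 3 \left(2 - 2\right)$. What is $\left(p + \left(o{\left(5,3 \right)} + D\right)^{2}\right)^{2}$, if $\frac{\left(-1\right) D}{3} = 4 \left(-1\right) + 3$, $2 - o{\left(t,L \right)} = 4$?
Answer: $1$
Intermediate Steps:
$o{\left(t,L \right)} = -2$ ($o{\left(t,L \right)} = 2 - 4 = -2$)
$p = 0$ ($p = \left(-3\right) 0 = 0$)
$D = 3$ ($D = - 3 \left(4 \left(-1\right) + 3\right) = - 3 \left(-4 + 3\right) = \left(-3\right) \left(-1\right) = 3$)
$\left(p + \left(o{\left(5,3 \right)} + D\right)^{2}\right)^{2} = \left(0 + \left(-2 + 3\right)^{2}\right)^{2} = \left(0 + 1^{2}\right)^{2} = \left(0 + 1\right)^{2} = 1^{2} = 1$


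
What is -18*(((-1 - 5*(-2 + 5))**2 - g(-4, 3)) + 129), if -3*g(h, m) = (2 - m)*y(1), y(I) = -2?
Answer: -6942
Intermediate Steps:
g(h, m) = 4/3 - 2*m/3 (g(h, m) = -(2 - m)*(-2)/3 = -(-4 + 2*m)/3 = 4/3 - 2*m/3)
-18*(((-1 - 5*(-2 + 5))**2 - g(-4, 3)) + 129) = -18*(((-1 - 5*(-2 + 5))**2 - (4/3 - 2/3*3)) + 129) = -18*(((-1 - 5*3)**2 - (4/3 - 2)) + 129) = -18*(((-1 - 15)**2 - 1*(-2/3)) + 129) = -18*(((-16)**2 + 2/3) + 129) = -18*((256 + 2/3) + 129) = -18*(770/3 + 129) = -18*1157/3 = -6942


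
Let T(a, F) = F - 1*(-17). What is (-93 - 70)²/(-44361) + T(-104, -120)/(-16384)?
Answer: -430737313/726810624 ≈ -0.59264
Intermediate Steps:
T(a, F) = 17 + F (T(a, F) = F + 17 = 17 + F)
(-93 - 70)²/(-44361) + T(-104, -120)/(-16384) = (-93 - 70)²/(-44361) + (17 - 120)/(-16384) = (-163)²*(-1/44361) - 103*(-1/16384) = 26569*(-1/44361) + 103/16384 = -26569/44361 + 103/16384 = -430737313/726810624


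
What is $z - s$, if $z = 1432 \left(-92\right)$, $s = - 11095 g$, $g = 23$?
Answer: $123441$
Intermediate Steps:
$s = -255185$ ($s = \left(-11095\right) 23 = -255185$)
$z = -131744$
$z - s = -131744 - -255185 = -131744 + 255185 = 123441$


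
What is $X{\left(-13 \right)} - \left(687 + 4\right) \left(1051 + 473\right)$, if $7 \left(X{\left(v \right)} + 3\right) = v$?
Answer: $- \frac{7371622}{7} \approx -1.0531 \cdot 10^{6}$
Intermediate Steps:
$X{\left(v \right)} = -3 + \frac{v}{7}$
$X{\left(-13 \right)} - \left(687 + 4\right) \left(1051 + 473\right) = \left(-3 + \frac{1}{7} \left(-13\right)\right) - \left(687 + 4\right) \left(1051 + 473\right) = \left(-3 - \frac{13}{7}\right) - 691 \cdot 1524 = - \frac{34}{7} - 1053084 = - \frac{7371622}{7}$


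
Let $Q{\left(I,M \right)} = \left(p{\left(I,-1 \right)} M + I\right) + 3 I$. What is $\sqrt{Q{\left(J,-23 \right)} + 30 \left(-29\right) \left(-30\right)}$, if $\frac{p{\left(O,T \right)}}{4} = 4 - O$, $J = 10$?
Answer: $2 \sqrt{6673} \approx 163.38$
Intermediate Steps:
$p{\left(O,T \right)} = 16 - 4 O$ ($p{\left(O,T \right)} = 4 \left(4 - O\right) = 16 - 4 O$)
$Q{\left(I,M \right)} = 4 I + M \left(16 - 4 I\right)$ ($Q{\left(I,M \right)} = \left(\left(16 - 4 I\right) M + I\right) + 3 I = \left(M \left(16 - 4 I\right) + I\right) + 3 I = \left(I + M \left(16 - 4 I\right)\right) + 3 I = 4 I + M \left(16 - 4 I\right)$)
$\sqrt{Q{\left(J,-23 \right)} + 30 \left(-29\right) \left(-30\right)} = \sqrt{\left(4 \cdot 10 - - 92 \left(-4 + 10\right)\right) + 30 \left(-29\right) \left(-30\right)} = \sqrt{\left(40 - \left(-92\right) 6\right) - -26100} = \sqrt{\left(40 + 552\right) + 26100} = \sqrt{592 + 26100} = \sqrt{26692} = 2 \sqrt{6673}$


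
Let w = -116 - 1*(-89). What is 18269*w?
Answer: -493263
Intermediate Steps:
w = -27 (w = -116 + 89 = -27)
18269*w = 18269*(-27) = -493263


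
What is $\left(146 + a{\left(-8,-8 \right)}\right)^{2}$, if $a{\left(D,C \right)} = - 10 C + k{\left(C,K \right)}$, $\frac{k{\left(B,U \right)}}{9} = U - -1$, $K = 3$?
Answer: $68644$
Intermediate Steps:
$k{\left(B,U \right)} = 9 + 9 U$ ($k{\left(B,U \right)} = 9 \left(U - -1\right) = 9 \left(U + 1\right) = 9 \left(1 + U\right) = 9 + 9 U$)
$a{\left(D,C \right)} = 36 - 10 C$ ($a{\left(D,C \right)} = - 10 C + \left(9 + 9 \cdot 3\right) = - 10 C + \left(9 + 27\right) = - 10 C + 36 = 36 - 10 C$)
$\left(146 + a{\left(-8,-8 \right)}\right)^{2} = \left(146 + \left(36 - -80\right)\right)^{2} = \left(146 + \left(36 + 80\right)\right)^{2} = \left(146 + 116\right)^{2} = 262^{2} = 68644$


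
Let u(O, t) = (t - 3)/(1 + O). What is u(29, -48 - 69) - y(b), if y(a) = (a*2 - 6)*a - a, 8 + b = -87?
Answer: -18719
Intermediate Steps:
b = -95 (b = -8 - 87 = -95)
y(a) = -a + a*(-6 + 2*a) (y(a) = (2*a - 6)*a - a = (-6 + 2*a)*a - a = a*(-6 + 2*a) - a = -a + a*(-6 + 2*a))
u(O, t) = (-3 + t)/(1 + O)
u(29, -48 - 69) - y(b) = (-3 + (-48 - 69))/(1 + 29) - (-95)*(-7 + 2*(-95)) = (-3 - 117)/30 - (-95)*(-7 - 190) = (1/30)*(-120) - (-95)*(-197) = -4 - 1*18715 = -4 - 18715 = -18719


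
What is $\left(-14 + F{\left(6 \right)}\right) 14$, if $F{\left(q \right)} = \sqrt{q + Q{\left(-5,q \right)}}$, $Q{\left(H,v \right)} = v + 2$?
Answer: $-196 + 14 \sqrt{14} \approx -143.62$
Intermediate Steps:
$Q{\left(H,v \right)} = 2 + v$
$F{\left(q \right)} = \sqrt{2 + 2 q}$ ($F{\left(q \right)} = \sqrt{q + \left(2 + q\right)} = \sqrt{2 + 2 q}$)
$\left(-14 + F{\left(6 \right)}\right) 14 = \left(-14 + \sqrt{2 + 2 \cdot 6}\right) 14 = \left(-14 + \sqrt{2 + 12}\right) 14 = \left(-14 + \sqrt{14}\right) 14 = -196 + 14 \sqrt{14}$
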